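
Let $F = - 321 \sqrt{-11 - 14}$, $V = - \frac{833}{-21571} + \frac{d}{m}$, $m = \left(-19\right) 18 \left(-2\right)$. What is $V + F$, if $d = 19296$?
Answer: $\frac{11577883}{409849} - 1605 i \approx 28.249 - 1605.0 i$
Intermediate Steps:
$m = 684$ ($m = \left(-342\right) \left(-2\right) = 684$)
$V = \frac{11577883}{409849}$ ($V = - \frac{833}{-21571} + \frac{19296}{684} = \left(-833\right) \left(- \frac{1}{21571}\right) + 19296 \cdot \frac{1}{684} = \frac{833}{21571} + \frac{536}{19} = \frac{11577883}{409849} \approx 28.249$)
$F = - 1605 i$ ($F = - 321 \sqrt{-25} = - 321 \cdot 5 i = - 1605 i \approx - 1605.0 i$)
$V + F = \frac{11577883}{409849} - 1605 i$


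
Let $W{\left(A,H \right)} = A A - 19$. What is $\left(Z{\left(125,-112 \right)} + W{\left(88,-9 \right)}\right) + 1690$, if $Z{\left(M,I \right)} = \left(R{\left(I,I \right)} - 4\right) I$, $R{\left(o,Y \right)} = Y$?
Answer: $22407$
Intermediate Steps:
$Z{\left(M,I \right)} = I \left(-4 + I\right)$ ($Z{\left(M,I \right)} = \left(I - 4\right) I = \left(-4 + I\right) I = I \left(-4 + I\right)$)
$W{\left(A,H \right)} = -19 + A^{2}$ ($W{\left(A,H \right)} = A^{2} - 19 = -19 + A^{2}$)
$\left(Z{\left(125,-112 \right)} + W{\left(88,-9 \right)}\right) + 1690 = \left(- 112 \left(-4 - 112\right) - \left(19 - 88^{2}\right)\right) + 1690 = \left(\left(-112\right) \left(-116\right) + \left(-19 + 7744\right)\right) + 1690 = \left(12992 + 7725\right) + 1690 = 20717 + 1690 = 22407$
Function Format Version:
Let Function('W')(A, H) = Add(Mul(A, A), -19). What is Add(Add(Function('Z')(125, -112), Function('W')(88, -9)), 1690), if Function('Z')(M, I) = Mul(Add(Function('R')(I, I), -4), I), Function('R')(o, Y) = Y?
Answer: 22407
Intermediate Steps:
Function('Z')(M, I) = Mul(I, Add(-4, I)) (Function('Z')(M, I) = Mul(Add(I, -4), I) = Mul(Add(-4, I), I) = Mul(I, Add(-4, I)))
Function('W')(A, H) = Add(-19, Pow(A, 2)) (Function('W')(A, H) = Add(Pow(A, 2), -19) = Add(-19, Pow(A, 2)))
Add(Add(Function('Z')(125, -112), Function('W')(88, -9)), 1690) = Add(Add(Mul(-112, Add(-4, -112)), Add(-19, Pow(88, 2))), 1690) = Add(Add(Mul(-112, -116), Add(-19, 7744)), 1690) = Add(Add(12992, 7725), 1690) = Add(20717, 1690) = 22407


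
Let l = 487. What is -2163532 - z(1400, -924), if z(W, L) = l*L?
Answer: -1713544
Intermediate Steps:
z(W, L) = 487*L
-2163532 - z(1400, -924) = -2163532 - 487*(-924) = -2163532 - 1*(-449988) = -2163532 + 449988 = -1713544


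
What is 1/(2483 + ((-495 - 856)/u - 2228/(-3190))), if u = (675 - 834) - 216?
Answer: 119625/297543394 ≈ 0.00040204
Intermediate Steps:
u = -375 (u = -159 - 216 = -375)
1/(2483 + ((-495 - 856)/u - 2228/(-3190))) = 1/(2483 + ((-495 - 856)/(-375) - 2228/(-3190))) = 1/(2483 + (-1351*(-1/375) - 2228*(-1/3190))) = 1/(2483 + (1351/375 + 1114/1595)) = 1/(2483 + 514519/119625) = 1/(297543394/119625) = 119625/297543394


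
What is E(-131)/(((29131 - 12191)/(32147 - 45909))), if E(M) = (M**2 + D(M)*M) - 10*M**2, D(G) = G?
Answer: 67477052/605 ≈ 1.1153e+5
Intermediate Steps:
E(M) = -8*M**2 (E(M) = (M**2 + M*M) - 10*M**2 = (M**2 + M**2) - 10*M**2 = 2*M**2 - 10*M**2 = -8*M**2)
E(-131)/(((29131 - 12191)/(32147 - 45909))) = (-8*(-131)**2)/(((29131 - 12191)/(32147 - 45909))) = (-8*17161)/((16940/(-13762))) = -137288/(16940*(-1/13762)) = -137288/(-1210/983) = -137288*(-983/1210) = 67477052/605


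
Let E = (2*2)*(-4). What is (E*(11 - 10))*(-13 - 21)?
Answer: 544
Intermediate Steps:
E = -16 (E = 4*(-4) = -16)
(E*(11 - 10))*(-13 - 21) = (-16*(11 - 10))*(-13 - 21) = -16*1*(-34) = -16*(-34) = 544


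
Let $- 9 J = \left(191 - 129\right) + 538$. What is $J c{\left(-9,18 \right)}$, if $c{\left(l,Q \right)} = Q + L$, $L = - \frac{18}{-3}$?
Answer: $-1600$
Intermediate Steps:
$L = 6$ ($L = \left(-18\right) \left(- \frac{1}{3}\right) = 6$)
$c{\left(l,Q \right)} = 6 + Q$ ($c{\left(l,Q \right)} = Q + 6 = 6 + Q$)
$J = - \frac{200}{3}$ ($J = - \frac{\left(191 - 129\right) + 538}{9} = - \frac{62 + 538}{9} = \left(- \frac{1}{9}\right) 600 = - \frac{200}{3} \approx -66.667$)
$J c{\left(-9,18 \right)} = - \frac{200 \left(6 + 18\right)}{3} = \left(- \frac{200}{3}\right) 24 = -1600$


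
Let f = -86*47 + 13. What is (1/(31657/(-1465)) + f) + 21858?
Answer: 564411188/31657 ≈ 17829.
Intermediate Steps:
f = -4029 (f = -4042 + 13 = -4029)
(1/(31657/(-1465)) + f) + 21858 = (1/(31657/(-1465)) - 4029) + 21858 = (1/(31657*(-1/1465)) - 4029) + 21858 = (1/(-31657/1465) - 4029) + 21858 = (-1465/31657 - 4029) + 21858 = -127547518/31657 + 21858 = 564411188/31657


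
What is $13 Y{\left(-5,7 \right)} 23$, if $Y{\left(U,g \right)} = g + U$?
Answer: $598$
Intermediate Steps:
$Y{\left(U,g \right)} = U + g$
$13 Y{\left(-5,7 \right)} 23 = 13 \left(-5 + 7\right) 23 = 13 \cdot 2 \cdot 23 = 26 \cdot 23 = 598$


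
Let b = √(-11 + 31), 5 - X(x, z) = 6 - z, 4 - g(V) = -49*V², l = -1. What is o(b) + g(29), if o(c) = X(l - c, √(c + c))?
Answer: 41212 + 2*5^(¼) ≈ 41215.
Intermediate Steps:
g(V) = 4 + 49*V² (g(V) = 4 - (-49)*V² = 4 + 49*V²)
X(x, z) = -1 + z (X(x, z) = 5 - (6 - z) = 5 + (-6 + z) = -1 + z)
b = 2*√5 (b = √20 = 2*√5 ≈ 4.4721)
o(c) = -1 + √2*√c (o(c) = -1 + √(c + c) = -1 + √(2*c) = -1 + √2*√c)
o(b) + g(29) = (-1 + √2*√(2*√5)) + (4 + 49*29²) = (-1 + √2*(√2*5^(¼))) + (4 + 49*841) = (-1 + 2*5^(¼)) + (4 + 41209) = (-1 + 2*5^(¼)) + 41213 = 41212 + 2*5^(¼)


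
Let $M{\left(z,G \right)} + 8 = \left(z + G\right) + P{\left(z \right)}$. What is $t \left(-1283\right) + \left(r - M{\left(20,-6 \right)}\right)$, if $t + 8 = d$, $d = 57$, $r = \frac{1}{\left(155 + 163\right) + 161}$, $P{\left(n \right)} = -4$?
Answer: $- \frac{30114250}{479} \approx -62869.0$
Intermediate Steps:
$M{\left(z,G \right)} = -12 + G + z$ ($M{\left(z,G \right)} = -8 - \left(4 - G - z\right) = -8 + \left(-4 + G + z\right) = -12 + G + z$)
$r = \frac{1}{479}$ ($r = \frac{1}{318 + 161} = \frac{1}{479} \approx 0.0020877$)
$t = 49$ ($t = -8 + 57 = 49$)
$t \left(-1283\right) + \left(r - M{\left(20,-6 \right)}\right) = 49 \left(-1283\right) + \left(\frac{1}{479} - \left(-12 - 6 + 20\right)\right) = -62867 + \left(\frac{1}{479} - 2\right) = -62867 - \frac{957}{479} = - \frac{30114250}{479}$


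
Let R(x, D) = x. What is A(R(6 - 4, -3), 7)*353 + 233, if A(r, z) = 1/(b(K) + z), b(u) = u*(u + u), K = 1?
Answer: 2450/9 ≈ 272.22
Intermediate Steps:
b(u) = 2*u² (b(u) = u*(2*u) = 2*u²)
A(r, z) = 1/(2 + z) (A(r, z) = 1/(2*1² + z) = 1/(2*1 + z) = 1/(2 + z))
A(R(6 - 4, -3), 7)*353 + 233 = 353/(2 + 7) + 233 = 353/9 + 233 = 2450/9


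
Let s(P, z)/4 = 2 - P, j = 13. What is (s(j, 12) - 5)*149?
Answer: -7301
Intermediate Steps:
s(P, z) = 8 - 4*P (s(P, z) = 4*(2 - P) = 8 - 4*P)
(s(j, 12) - 5)*149 = ((8 - 4*13) - 5)*149 = ((8 - 52) - 5)*149 = (-44 - 5)*149 = -49*149 = -7301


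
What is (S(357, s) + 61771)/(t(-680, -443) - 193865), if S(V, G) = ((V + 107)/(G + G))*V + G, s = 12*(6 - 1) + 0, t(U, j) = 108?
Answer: -316057/968785 ≈ -0.32624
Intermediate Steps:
s = 60 (s = 12*5 + 0 = 60 + 0 = 60)
S(V, G) = G + V*(107 + V)/(2*G) (S(V, G) = ((107 + V)/((2*G)))*V + G = ((107 + V)*(1/(2*G)))*V + G = ((107 + V)/(2*G))*V + G = V*(107 + V)/(2*G) + G = G + V*(107 + V)/(2*G))
(S(357, s) + 61771)/(t(-680, -443) - 193865) = ((½)*(357² + 2*60² + 107*357)/60 + 61771)/(108 - 193865) = ((½)*(1/60)*(127449 + 2*3600 + 38199) + 61771)/(-193757) = ((½)*(1/60)*(127449 + 7200 + 38199) + 61771)*(-1/193757) = ((½)*(1/60)*172848 + 61771)*(-1/193757) = (7202/5 + 61771)*(-1/193757) = (316057/5)*(-1/193757) = -316057/968785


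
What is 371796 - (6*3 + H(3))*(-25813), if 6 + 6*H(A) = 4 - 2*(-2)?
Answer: 2535103/3 ≈ 8.4503e+5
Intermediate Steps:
H(A) = 1/3 (H(A) = -1 + (4 - 2*(-2))/6 = -1 + (4 + 4)/6 = -1 + (1/6)*8 = -1 + 4/3 = 1/3)
371796 - (6*3 + H(3))*(-25813) = 371796 - (6*3 + 1/3)*(-25813) = 371796 - (18 + 1/3)*(-25813) = 371796 - 55*(-25813)/3 = 371796 - 1*(-1419715/3) = 371796 + 1419715/3 = 2535103/3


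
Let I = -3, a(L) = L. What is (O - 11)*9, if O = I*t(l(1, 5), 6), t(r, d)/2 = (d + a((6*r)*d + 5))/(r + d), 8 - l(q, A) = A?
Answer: -813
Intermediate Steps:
l(q, A) = 8 - A
t(r, d) = 2*(5 + d + 6*d*r)/(d + r) (t(r, d) = 2*((d + ((6*r)*d + 5))/(r + d)) = 2*((d + (6*d*r + 5))/(d + r)) = 2*((d + (5 + 6*d*r))/(d + r)) = 2*((5 + d + 6*d*r)/(d + r)) = 2*(5 + d + 6*d*r)/(d + r))
O = -238/3 (O = -6*(5 + 6 + 6*6*(8 - 1*5))/(6 + (8 - 1*5)) = -6*(5 + 6 + 6*6*(8 - 5))/(6 + (8 - 5)) = -6*(5 + 6 + 6*6*3)/(6 + 3) = -6*(5 + 6 + 108)/9 = -6*119/9 = -3*238/9 = -238/3 ≈ -79.333)
(O - 11)*9 = (-238/3 - 11)*9 = -271/3*9 = -813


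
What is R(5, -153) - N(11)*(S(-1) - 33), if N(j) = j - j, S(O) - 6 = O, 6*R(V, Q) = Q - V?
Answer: -79/3 ≈ -26.333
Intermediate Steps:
R(V, Q) = -V/6 + Q/6 (R(V, Q) = (Q - V)/6 = -V/6 + Q/6)
S(O) = 6 + O
N(j) = 0
R(5, -153) - N(11)*(S(-1) - 33) = (-⅙*5 + (⅙)*(-153)) - 0*((6 - 1) - 33) = (-⅚ - 51/2) - 0*(5 - 33) = -79/3 - 0*(-28) = -79/3 - 1*0 = -79/3 + 0 = -79/3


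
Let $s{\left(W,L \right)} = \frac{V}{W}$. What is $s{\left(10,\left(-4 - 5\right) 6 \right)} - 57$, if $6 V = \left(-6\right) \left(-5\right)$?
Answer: $- \frac{113}{2} \approx -56.5$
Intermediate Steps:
$V = 5$ ($V = \frac{\left(-6\right) \left(-5\right)}{6} = \frac{1}{6} \cdot 30 = 5$)
$s{\left(W,L \right)} = \frac{5}{W}$
$s{\left(10,\left(-4 - 5\right) 6 \right)} - 57 = \frac{5}{10} - 57 = 5 \cdot \frac{1}{10} - 57 = \frac{1}{2} - 57 = - \frac{113}{2}$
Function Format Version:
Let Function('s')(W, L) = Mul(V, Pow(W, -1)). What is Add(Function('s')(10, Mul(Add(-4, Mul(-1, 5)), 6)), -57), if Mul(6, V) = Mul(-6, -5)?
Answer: Rational(-113, 2) ≈ -56.500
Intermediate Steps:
V = 5 (V = Mul(Rational(1, 6), Mul(-6, -5)) = Mul(Rational(1, 6), 30) = 5)
Function('s')(W, L) = Mul(5, Pow(W, -1))
Add(Function('s')(10, Mul(Add(-4, Mul(-1, 5)), 6)), -57) = Add(Mul(5, Pow(10, -1)), -57) = Add(Mul(5, Rational(1, 10)), -57) = Add(Rational(1, 2), -57) = Rational(-113, 2)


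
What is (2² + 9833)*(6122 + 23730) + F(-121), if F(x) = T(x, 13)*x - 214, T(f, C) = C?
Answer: 293652337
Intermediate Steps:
F(x) = -214 + 13*x (F(x) = 13*x - 214 = -214 + 13*x)
(2² + 9833)*(6122 + 23730) + F(-121) = (2² + 9833)*(6122 + 23730) + (-214 + 13*(-121)) = (4 + 9833)*29852 + (-214 - 1573) = 9837*29852 - 1787 = 293654124 - 1787 = 293652337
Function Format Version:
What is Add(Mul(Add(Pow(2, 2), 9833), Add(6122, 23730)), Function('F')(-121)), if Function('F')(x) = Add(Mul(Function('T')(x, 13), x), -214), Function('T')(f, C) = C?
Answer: 293652337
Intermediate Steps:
Function('F')(x) = Add(-214, Mul(13, x)) (Function('F')(x) = Add(Mul(13, x), -214) = Add(-214, Mul(13, x)))
Add(Mul(Add(Pow(2, 2), 9833), Add(6122, 23730)), Function('F')(-121)) = Add(Mul(Add(Pow(2, 2), 9833), Add(6122, 23730)), Add(-214, Mul(13, -121))) = Add(Mul(Add(4, 9833), 29852), Add(-214, -1573)) = Add(Mul(9837, 29852), -1787) = Add(293654124, -1787) = 293652337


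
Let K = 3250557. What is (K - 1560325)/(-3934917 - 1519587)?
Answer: -211279/681813 ≈ -0.30988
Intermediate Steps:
(K - 1560325)/(-3934917 - 1519587) = (3250557 - 1560325)/(-3934917 - 1519587) = 1690232/(-5454504) = 1690232*(-1/5454504) = -211279/681813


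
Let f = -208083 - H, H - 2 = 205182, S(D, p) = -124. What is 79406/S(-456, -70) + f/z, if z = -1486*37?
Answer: -539331948/852221 ≈ -632.85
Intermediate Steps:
z = -54982
H = 205184 (H = 2 + 205182 = 205184)
f = -413267 (f = -208083 - 1*205184 = -208083 - 205184 = -413267)
79406/S(-456, -70) + f/z = 79406/(-124) - 413267/(-54982) = 79406*(-1/124) - 413267*(-1/54982) = -39703/62 + 413267/54982 = -539331948/852221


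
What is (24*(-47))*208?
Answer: -234624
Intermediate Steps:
(24*(-47))*208 = -1128*208 = -234624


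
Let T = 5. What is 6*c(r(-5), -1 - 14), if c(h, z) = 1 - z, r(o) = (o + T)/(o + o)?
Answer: 96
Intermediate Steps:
r(o) = (5 + o)/(2*o) (r(o) = (o + 5)/(o + o) = (5 + o)/((2*o)) = (5 + o)*(1/(2*o)) = (5 + o)/(2*o))
6*c(r(-5), -1 - 14) = 6*(1 - (-1 - 14)) = 6*(1 - 1*(-15)) = 6*(1 + 15) = 6*16 = 96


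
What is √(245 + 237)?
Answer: √482 ≈ 21.954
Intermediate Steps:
√(245 + 237) = √482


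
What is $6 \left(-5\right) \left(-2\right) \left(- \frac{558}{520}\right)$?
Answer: $- \frac{837}{13} \approx -64.385$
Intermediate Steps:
$6 \left(-5\right) \left(-2\right) \left(- \frac{558}{520}\right) = \left(-30\right) \left(-2\right) \left(\left(-558\right) \frac{1}{520}\right) = 60 \left(- \frac{279}{260}\right) = - \frac{837}{13}$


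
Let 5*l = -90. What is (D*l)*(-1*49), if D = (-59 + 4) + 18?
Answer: -32634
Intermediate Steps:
l = -18 (l = (1/5)*(-90) = -18)
D = -37 (D = -55 + 18 = -37)
(D*l)*(-1*49) = (-37*(-18))*(-1*49) = 666*(-49) = -32634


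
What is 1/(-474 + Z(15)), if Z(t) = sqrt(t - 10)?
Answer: -474/224671 - sqrt(5)/224671 ≈ -0.0021197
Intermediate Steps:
Z(t) = sqrt(-10 + t)
1/(-474 + Z(15)) = 1/(-474 + sqrt(-10 + 15)) = 1/(-474 + sqrt(5))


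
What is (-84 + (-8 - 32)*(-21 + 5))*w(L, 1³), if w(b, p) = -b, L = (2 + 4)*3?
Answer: -10008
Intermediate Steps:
L = 18 (L = 6*3 = 18)
(-84 + (-8 - 32)*(-21 + 5))*w(L, 1³) = (-84 + (-8 - 32)*(-21 + 5))*(-1*18) = (-84 - 40*(-16))*(-18) = (-84 + 640)*(-18) = 556*(-18) = -10008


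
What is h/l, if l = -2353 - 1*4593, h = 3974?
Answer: -1987/3473 ≈ -0.57213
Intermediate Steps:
l = -6946 (l = -2353 - 4593 = -6946)
h/l = 3974/(-6946) = 3974*(-1/6946) = -1987/3473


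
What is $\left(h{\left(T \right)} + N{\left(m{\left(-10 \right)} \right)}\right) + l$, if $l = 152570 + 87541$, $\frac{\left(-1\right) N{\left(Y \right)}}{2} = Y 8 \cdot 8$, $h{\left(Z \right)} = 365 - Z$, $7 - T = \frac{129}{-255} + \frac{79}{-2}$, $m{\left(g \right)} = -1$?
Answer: $\frac{40894689}{170} \approx 2.4056 \cdot 10^{5}$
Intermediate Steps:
$T = \frac{7991}{170}$ ($T = 7 - \left(\frac{129}{-255} + \frac{79}{-2}\right) = 7 - \left(129 \left(- \frac{1}{255}\right) + 79 \left(- \frac{1}{2}\right)\right) = 7 - \left(- \frac{43}{85} - \frac{79}{2}\right) = 7 - - \frac{6801}{170} = 7 + \frac{6801}{170} = \frac{7991}{170} \approx 47.006$)
$N{\left(Y \right)} = - 128 Y$ ($N{\left(Y \right)} = - 2 Y 8 \cdot 8 = - 2 \cdot 8 Y 8 = - 2 \cdot 64 Y = - 128 Y$)
$l = 240111$
$\left(h{\left(T \right)} + N{\left(m{\left(-10 \right)} \right)}\right) + l = \left(\left(365 - \frac{7991}{170}\right) - -128\right) + 240111 = \left(\left(365 - \frac{7991}{170}\right) + 128\right) + 240111 = \left(\frac{54059}{170} + 128\right) + 240111 = \frac{75819}{170} + 240111 = \frac{40894689}{170}$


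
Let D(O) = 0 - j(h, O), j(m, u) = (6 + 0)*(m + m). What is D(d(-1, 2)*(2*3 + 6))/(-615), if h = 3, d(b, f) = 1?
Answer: 12/205 ≈ 0.058537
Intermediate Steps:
j(m, u) = 12*m (j(m, u) = 6*(2*m) = 12*m)
D(O) = -36 (D(O) = 0 - 12*3 = 0 - 1*36 = 0 - 36 = -36)
D(d(-1, 2)*(2*3 + 6))/(-615) = -36/(-615) = -36*(-1/615) = 12/205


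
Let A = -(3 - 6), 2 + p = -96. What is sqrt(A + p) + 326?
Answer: 326 + I*sqrt(95) ≈ 326.0 + 9.7468*I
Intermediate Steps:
p = -98 (p = -2 - 96 = -98)
A = 3 (A = -1*(-3) = 3)
sqrt(A + p) + 326 = sqrt(3 - 98) + 326 = sqrt(-95) + 326 = I*sqrt(95) + 326 = 326 + I*sqrt(95)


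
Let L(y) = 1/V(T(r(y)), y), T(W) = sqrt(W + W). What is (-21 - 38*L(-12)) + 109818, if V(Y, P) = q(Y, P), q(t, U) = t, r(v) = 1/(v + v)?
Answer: 109797 + 76*I*sqrt(3) ≈ 1.098e+5 + 131.64*I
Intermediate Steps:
r(v) = 1/(2*v)
T(W) = sqrt(2)*sqrt(W) (T(W) = sqrt(2*W) = sqrt(2)*sqrt(W))
V(Y, P) = Y
L(y) = 1/sqrt(1/y) (L(y) = 1/(sqrt(2)*sqrt(1/(2*y))) = 1/(sqrt(2)*(sqrt(2)*sqrt(1/y)/2)) = 1/(sqrt(1/y)) = 1/sqrt(1/y))
(-21 - 38*L(-12)) + 109818 = (-21 - 38*(-2*I*sqrt(3))) + 109818 = (-21 - (-76)*I*sqrt(3)) + 109818 = (-21 + 76*I*sqrt(3)) + 109818 = 109797 + 76*I*sqrt(3)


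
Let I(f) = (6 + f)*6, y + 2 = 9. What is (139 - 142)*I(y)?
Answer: -234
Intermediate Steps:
y = 7 (y = -2 + 9 = 7)
I(f) = 36 + 6*f
(139 - 142)*I(y) = (139 - 142)*(36 + 6*7) = -3*(36 + 42) = -3*78 = -234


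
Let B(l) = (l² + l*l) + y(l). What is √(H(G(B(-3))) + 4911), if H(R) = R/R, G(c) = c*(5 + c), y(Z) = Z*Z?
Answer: 4*√307 ≈ 70.086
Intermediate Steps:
y(Z) = Z²
B(l) = 3*l² (B(l) = (l² + l*l) + l² = (l² + l²) + l² = 2*l² + l² = 3*l²)
H(R) = 1
√(H(G(B(-3))) + 4911) = √(1 + 4911) = √4912 = 4*√307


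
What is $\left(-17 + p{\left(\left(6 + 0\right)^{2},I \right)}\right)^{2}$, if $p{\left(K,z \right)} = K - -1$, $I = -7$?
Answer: $400$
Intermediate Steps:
$p{\left(K,z \right)} = 1 + K$ ($p{\left(K,z \right)} = K + 1 = 1 + K$)
$\left(-17 + p{\left(\left(6 + 0\right)^{2},I \right)}\right)^{2} = \left(-17 + \left(1 + \left(6 + 0\right)^{2}\right)\right)^{2} = \left(-17 + \left(1 + 6^{2}\right)\right)^{2} = \left(-17 + \left(1 + 36\right)\right)^{2} = \left(-17 + 37\right)^{2} = 20^{2} = 400$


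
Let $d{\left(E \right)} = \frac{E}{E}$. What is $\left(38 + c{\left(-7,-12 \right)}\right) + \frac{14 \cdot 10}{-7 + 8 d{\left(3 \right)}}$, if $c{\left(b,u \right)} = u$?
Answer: $166$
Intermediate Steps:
$d{\left(E \right)} = 1$
$\left(38 + c{\left(-7,-12 \right)}\right) + \frac{14 \cdot 10}{-7 + 8 d{\left(3 \right)}} = \left(38 - 12\right) + \frac{14 \cdot 10}{-7 + 8 \cdot 1} = 26 + \frac{140}{-7 + 8} = 26 + \frac{140}{1} = 26 + 140 \cdot 1 = 26 + 140 = 166$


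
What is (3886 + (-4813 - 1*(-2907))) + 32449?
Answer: 34429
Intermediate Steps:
(3886 + (-4813 - 1*(-2907))) + 32449 = (3886 + (-4813 + 2907)) + 32449 = (3886 - 1906) + 32449 = 1980 + 32449 = 34429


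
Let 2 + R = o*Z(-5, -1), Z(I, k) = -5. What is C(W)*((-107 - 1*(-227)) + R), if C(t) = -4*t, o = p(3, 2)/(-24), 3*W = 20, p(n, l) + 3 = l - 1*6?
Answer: -27970/9 ≈ -3107.8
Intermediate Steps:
p(n, l) = -9 + l (p(n, l) = -3 + (l - 1*6) = -3 + (l - 6) = -3 + (-6 + l) = -9 + l)
W = 20/3 (W = (1/3)*20 = 20/3 ≈ 6.6667)
o = 7/24 (o = (-9 + 2)/(-24) = -7*(-1/24) = 7/24 ≈ 0.29167)
R = -83/24 (R = -2 + (7/24)*(-5) = -2 - 35/24 = -83/24 ≈ -3.4583)
C(W)*((-107 - 1*(-227)) + R) = (-4*20/3)*((-107 - 1*(-227)) - 83/24) = -80*((-107 + 227) - 83/24)/3 = -80*(120 - 83/24)/3 = -80/3*2797/24 = -27970/9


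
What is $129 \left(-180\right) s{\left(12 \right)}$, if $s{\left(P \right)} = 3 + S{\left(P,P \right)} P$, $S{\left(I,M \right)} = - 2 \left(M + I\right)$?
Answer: $13305060$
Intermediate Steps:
$S{\left(I,M \right)} = - 2 I - 2 M$ ($S{\left(I,M \right)} = - 2 \left(I + M\right) = - 2 I - 2 M$)
$s{\left(P \right)} = 3 - 4 P^{2}$ ($s{\left(P \right)} = 3 + \left(- 2 P - 2 P\right) P = 3 + - 4 P P = 3 - 4 P^{2}$)
$129 \left(-180\right) s{\left(12 \right)} = 129 \left(-180\right) \left(3 - 4 \cdot 12^{2}\right) = - 23220 \left(3 - 576\right) = \left(-23220\right) \left(-573\right) = 13305060$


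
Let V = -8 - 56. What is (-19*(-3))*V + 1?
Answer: -3647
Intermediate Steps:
V = -64
(-19*(-3))*V + 1 = -19*(-3)*(-64) + 1 = 57*(-64) + 1 = -3648 + 1 = -3647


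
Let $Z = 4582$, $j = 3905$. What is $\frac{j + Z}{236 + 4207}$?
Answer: $\frac{2829}{1481} \approx 1.9102$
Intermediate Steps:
$\frac{j + Z}{236 + 4207} = \frac{3905 + 4582}{236 + 4207} = \frac{8487}{4443} = 8487 \cdot \frac{1}{4443} = \frac{2829}{1481}$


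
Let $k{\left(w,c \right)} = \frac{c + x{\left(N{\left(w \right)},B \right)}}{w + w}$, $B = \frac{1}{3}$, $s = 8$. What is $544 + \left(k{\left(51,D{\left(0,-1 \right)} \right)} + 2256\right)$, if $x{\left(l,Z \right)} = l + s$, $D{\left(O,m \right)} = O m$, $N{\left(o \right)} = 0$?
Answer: $\frac{142804}{51} \approx 2800.1$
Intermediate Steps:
$B = \frac{1}{3} \approx 0.33333$
$x{\left(l,Z \right)} = 8 + l$ ($x{\left(l,Z \right)} = l + 8 = 8 + l$)
$k{\left(w,c \right)} = \frac{8 + c}{2 w}$ ($k{\left(w,c \right)} = \frac{c + \left(8 + 0\right)}{w + w} = \frac{c + 8}{2 w} = \left(8 + c\right) \frac{1}{2 w} = \frac{8 + c}{2 w}$)
$544 + \left(k{\left(51,D{\left(0,-1 \right)} \right)} + 2256\right) = 544 + \left(\frac{8 + 0 \left(-1\right)}{2 \cdot 51} + 2256\right) = 544 + \left(\frac{1}{2} \cdot \frac{1}{51} \left(8 + 0\right) + 2256\right) = 544 + \left(\frac{1}{2} \cdot \frac{1}{51} \cdot 8 + 2256\right) = 544 + \left(\frac{4}{51} + 2256\right) = 544 + \frac{115060}{51} = \frac{142804}{51}$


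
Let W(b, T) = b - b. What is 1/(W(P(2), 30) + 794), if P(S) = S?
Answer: 1/794 ≈ 0.0012594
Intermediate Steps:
W(b, T) = 0
1/(W(P(2), 30) + 794) = 1/(0 + 794) = 1/794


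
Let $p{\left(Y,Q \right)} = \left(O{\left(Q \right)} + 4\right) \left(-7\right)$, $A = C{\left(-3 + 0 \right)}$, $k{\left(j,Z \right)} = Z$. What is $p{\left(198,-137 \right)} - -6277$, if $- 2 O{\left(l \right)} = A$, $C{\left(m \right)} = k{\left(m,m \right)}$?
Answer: $\frac{12477}{2} \approx 6238.5$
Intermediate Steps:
$C{\left(m \right)} = m$
$A = -3$ ($A = -3 + 0 = -3$)
$O{\left(l \right)} = \frac{3}{2}$ ($O{\left(l \right)} = \left(- \frac{1}{2}\right) \left(-3\right) = \frac{3}{2}$)
$p{\left(Y,Q \right)} = - \frac{77}{2}$ ($p{\left(Y,Q \right)} = \left(\frac{3}{2} + 4\right) \left(-7\right) = \frac{11}{2} \left(-7\right) = - \frac{77}{2}$)
$p{\left(198,-137 \right)} - -6277 = - \frac{77}{2} - -6277 = - \frac{77}{2} + 6277 = \frac{12477}{2}$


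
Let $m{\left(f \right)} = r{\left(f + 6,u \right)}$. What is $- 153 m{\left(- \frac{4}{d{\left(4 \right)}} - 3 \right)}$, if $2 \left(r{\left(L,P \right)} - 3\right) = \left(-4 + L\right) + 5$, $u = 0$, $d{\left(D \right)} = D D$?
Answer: $- \frac{5967}{8} \approx -745.88$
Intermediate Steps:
$d{\left(D \right)} = D^{2}$
$r{\left(L,P \right)} = \frac{7}{2} + \frac{L}{2}$ ($r{\left(L,P \right)} = 3 + \frac{\left(-4 + L\right) + 5}{2} = 3 + \frac{1 + L}{2} = 3 + \left(\frac{1}{2} + \frac{L}{2}\right) = \frac{7}{2} + \frac{L}{2}$)
$m{\left(f \right)} = \frac{13}{2} + \frac{f}{2}$ ($m{\left(f \right)} = \frac{7}{2} + \frac{f + 6}{2} = \frac{7}{2} + \frac{6 + f}{2} = \frac{7}{2} + \left(3 + \frac{f}{2}\right) = \frac{13}{2} + \frac{f}{2}$)
$- 153 m{\left(- \frac{4}{d{\left(4 \right)}} - 3 \right)} = - 153 \left(\frac{13}{2} + \frac{- \frac{4}{4^{2}} - 3}{2}\right) = - 153 \left(\frac{13}{2} + \frac{- \frac{4}{16} - 3}{2}\right) = - 153 \left(\frac{13}{2} + \frac{\left(-4\right) \frac{1}{16} - 3}{2}\right) = - 153 \left(\frac{13}{2} + \frac{- \frac{1}{4} - 3}{2}\right) = - 153 \left(\frac{13}{2} + \frac{1}{2} \left(- \frac{13}{4}\right)\right) = - 153 \left(\frac{13}{2} - \frac{13}{8}\right) = \left(-153\right) \frac{39}{8} = - \frac{5967}{8}$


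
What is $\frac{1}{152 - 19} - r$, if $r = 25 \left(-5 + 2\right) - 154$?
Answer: $\frac{30458}{133} \approx 229.01$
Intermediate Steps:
$r = -229$ ($r = 25 \left(-3\right) - 154 = -75 - 154 = -229$)
$\frac{1}{152 - 19} - r = \frac{1}{152 - 19} - -229 = \frac{1}{133} + 229 = \frac{30458}{133}$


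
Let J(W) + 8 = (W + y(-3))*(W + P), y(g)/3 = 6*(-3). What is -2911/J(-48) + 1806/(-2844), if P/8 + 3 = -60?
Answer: -9162455/13342152 ≈ -0.68673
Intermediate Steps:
P = -504 (P = -24 + 8*(-60) = -24 - 480 = -504)
y(g) = -54 (y(g) = 3*(6*(-3)) = 3*(-18) = -54)
J(W) = -8 + (-504 + W)*(-54 + W) (J(W) = -8 + (W - 54)*(W - 504) = -8 + (-54 + W)*(-504 + W) = -8 + (-504 + W)*(-54 + W))
-2911/J(-48) + 1806/(-2844) = -2911/(27208 + (-48)² - 558*(-48)) + 1806/(-2844) = -2911/(27208 + 2304 + 26784) + 1806*(-1/2844) = -2911/56296 - 301/474 = -9162455/13342152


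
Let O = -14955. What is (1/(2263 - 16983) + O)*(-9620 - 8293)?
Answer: 3943324846713/14720 ≈ 2.6789e+8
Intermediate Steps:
(1/(2263 - 16983) + O)*(-9620 - 8293) = (1/(2263 - 16983) - 14955)*(-9620 - 8293) = (1/(-14720) - 14955)*(-17913) = (-1/14720 - 14955)*(-17913) = -220137601/14720*(-17913) = 3943324846713/14720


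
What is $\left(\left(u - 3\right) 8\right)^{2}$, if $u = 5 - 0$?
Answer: $256$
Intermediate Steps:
$u = 5$ ($u = 5 + 0 = 5$)
$\left(\left(u - 3\right) 8\right)^{2} = \left(\left(5 - 3\right) 8\right)^{2} = \left(2 \cdot 8\right)^{2} = 16^{2} = 256$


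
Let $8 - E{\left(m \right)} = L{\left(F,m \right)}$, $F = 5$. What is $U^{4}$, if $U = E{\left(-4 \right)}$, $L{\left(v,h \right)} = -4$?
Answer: $20736$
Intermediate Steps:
$E{\left(m \right)} = 12$ ($E{\left(m \right)} = 8 - -4 = 8 + 4 = 12$)
$U = 12$
$U^{4} = 12^{4} = 20736$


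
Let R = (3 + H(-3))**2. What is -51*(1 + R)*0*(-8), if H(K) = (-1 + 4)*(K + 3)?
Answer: 0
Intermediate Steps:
H(K) = 9 + 3*K (H(K) = 3*(3 + K) = 9 + 3*K)
R = 9 (R = (3 + (9 + 3*(-3)))**2 = (3 + (9 - 9))**2 = (3 + 0)**2 = 3**2 = 9)
-51*(1 + R)*0*(-8) = -51*(1 + 9)*0*(-8) = -510*0*(-8) = -51*0*(-8) = 0*(-8) = 0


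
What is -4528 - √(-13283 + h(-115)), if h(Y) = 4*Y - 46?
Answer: -4528 - I*√13789 ≈ -4528.0 - 117.43*I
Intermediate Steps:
h(Y) = -46 + 4*Y
-4528 - √(-13283 + h(-115)) = -4528 - √(-13283 + (-46 + 4*(-115))) = -4528 - √(-13283 + (-46 - 460)) = -4528 - √(-13283 - 506) = -4528 - √(-13789) = -4528 - I*√13789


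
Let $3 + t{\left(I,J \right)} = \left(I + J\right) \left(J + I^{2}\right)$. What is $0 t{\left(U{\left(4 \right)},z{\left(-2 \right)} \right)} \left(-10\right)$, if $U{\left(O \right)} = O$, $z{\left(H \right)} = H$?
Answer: $0$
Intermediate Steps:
$t{\left(I,J \right)} = -3 + \left(I + J\right) \left(J + I^{2}\right)$
$0 t{\left(U{\left(4 \right)},z{\left(-2 \right)} \right)} \left(-10\right) = 0 \left(-3 + 4^{3} + \left(-2\right)^{2} + 4 \left(-2\right) - 2 \cdot 4^{2}\right) \left(-10\right) = 0 \left(-3 + 64 + 4 - 8 - 32\right) \left(-10\right) = 0 \cdot 25 \left(-10\right) = 0 \left(-10\right) = 0$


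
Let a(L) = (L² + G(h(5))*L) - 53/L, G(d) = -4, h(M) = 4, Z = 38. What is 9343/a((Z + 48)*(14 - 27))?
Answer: 10445474/1402414781 ≈ 0.0074482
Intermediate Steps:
a(L) = L² - 53/L - 4*L (a(L) = (L² - 4*L) - 53/L = L² - 53/L - 4*L)
9343/a((Z + 48)*(14 - 27)) = 9343/(((-53 + ((38 + 48)*(14 - 27))²*(-4 + (38 + 48)*(14 - 27)))/(((38 + 48)*(14 - 27))))) = 9343/(((-53 + (86*(-13))²*(-4 + 86*(-13)))/((86*(-13))))) = 9343/(((-53 + (-1118)²*(-4 - 1118))/(-1118))) = 9343/((-(-53 + 1249924*(-1122))/1118)) = 9343/((-(-53 - 1402414728)/1118)) = 9343/((-1/1118*(-1402414781))) = 9343/(1402414781/1118) = 9343*(1118/1402414781) = 10445474/1402414781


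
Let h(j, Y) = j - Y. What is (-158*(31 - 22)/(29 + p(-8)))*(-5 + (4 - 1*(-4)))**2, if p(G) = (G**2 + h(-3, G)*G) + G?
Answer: -1422/5 ≈ -284.40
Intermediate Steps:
p(G) = G + G**2 + G*(-3 - G) (p(G) = (G**2 + (-3 - G)*G) + G = (G**2 + G*(-3 - G)) + G = G + G**2 + G*(-3 - G))
(-158*(31 - 22)/(29 + p(-8)))*(-5 + (4 - 1*(-4)))**2 = (-158*(31 - 22)/(29 - 2*(-8)))*(-5 + (4 - 1*(-4)))**2 = (-1422/(29 + 16))*(-5 + (4 + 4))**2 = (-1422/45)*(-5 + 8)**2 = -1422/45*3**2 = -158*1/5*9 = -158/5*9 = -1422/5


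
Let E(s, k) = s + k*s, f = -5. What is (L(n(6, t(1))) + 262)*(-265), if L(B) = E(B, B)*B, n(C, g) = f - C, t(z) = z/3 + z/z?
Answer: 251220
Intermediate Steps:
t(z) = 1 + z/3 (t(z) = z*(⅓) + 1 = z/3 + 1 = 1 + z/3)
n(C, g) = -5 - C
L(B) = B²*(1 + B) (L(B) = (B*(1 + B))*B = B²*(1 + B))
(L(n(6, t(1))) + 262)*(-265) = ((-5 - 1*6)²*(1 + (-5 - 1*6)) + 262)*(-265) = ((-5 - 6)²*(1 + (-5 - 6)) + 262)*(-265) = ((-11)²*(1 - 11) + 262)*(-265) = (121*(-10) + 262)*(-265) = (-1210 + 262)*(-265) = -948*(-265) = 251220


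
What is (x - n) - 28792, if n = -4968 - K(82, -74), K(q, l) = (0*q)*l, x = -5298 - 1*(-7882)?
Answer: -21240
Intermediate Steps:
x = 2584 (x = -5298 + 7882 = 2584)
K(q, l) = 0 (K(q, l) = 0*l = 0)
n = -4968 (n = -4968 - 1*0 = -4968 + 0 = -4968)
(x - n) - 28792 = (2584 - 1*(-4968)) - 28792 = (2584 + 4968) - 28792 = 7552 - 28792 = -21240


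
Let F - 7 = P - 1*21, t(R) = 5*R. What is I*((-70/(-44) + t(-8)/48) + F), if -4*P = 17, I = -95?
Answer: 219355/132 ≈ 1661.8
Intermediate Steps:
P = -17/4 (P = -1/4*17 = -17/4 ≈ -4.2500)
F = -73/4 (F = 7 + (-17/4 - 1*21) = 7 + (-17/4 - 21) = 7 - 101/4 = -73/4 ≈ -18.250)
I*((-70/(-44) + t(-8)/48) + F) = -95*((-70/(-44) + (5*(-8))/48) - 73/4) = -95*((-70*(-1/44) - 40*1/48) - 73/4) = -95*((35/22 - 5/6) - 73/4) = -95*(25/33 - 73/4) = -95*(-2309/132) = 219355/132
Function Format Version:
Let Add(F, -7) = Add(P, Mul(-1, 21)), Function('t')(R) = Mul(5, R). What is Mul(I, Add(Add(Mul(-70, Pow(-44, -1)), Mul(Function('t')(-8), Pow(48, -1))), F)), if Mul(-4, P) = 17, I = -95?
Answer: Rational(219355, 132) ≈ 1661.8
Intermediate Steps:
P = Rational(-17, 4) (P = Mul(Rational(-1, 4), 17) = Rational(-17, 4) ≈ -4.2500)
F = Rational(-73, 4) (F = Add(7, Add(Rational(-17, 4), Mul(-1, 21))) = Add(7, Add(Rational(-17, 4), -21)) = Add(7, Rational(-101, 4)) = Rational(-73, 4) ≈ -18.250)
Mul(I, Add(Add(Mul(-70, Pow(-44, -1)), Mul(Function('t')(-8), Pow(48, -1))), F)) = Mul(-95, Add(Add(Mul(-70, Pow(-44, -1)), Mul(Mul(5, -8), Pow(48, -1))), Rational(-73, 4))) = Mul(-95, Add(Add(Mul(-70, Rational(-1, 44)), Mul(-40, Rational(1, 48))), Rational(-73, 4))) = Mul(-95, Add(Add(Rational(35, 22), Rational(-5, 6)), Rational(-73, 4))) = Mul(-95, Add(Rational(25, 33), Rational(-73, 4))) = Mul(-95, Rational(-2309, 132)) = Rational(219355, 132)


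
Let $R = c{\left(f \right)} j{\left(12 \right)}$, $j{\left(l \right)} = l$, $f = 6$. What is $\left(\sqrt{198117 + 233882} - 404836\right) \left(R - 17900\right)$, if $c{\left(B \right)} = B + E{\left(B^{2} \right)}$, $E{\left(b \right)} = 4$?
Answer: $7197984080 - 17780 \sqrt{431999} \approx 7.1863 \cdot 10^{9}$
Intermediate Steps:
$c{\left(B \right)} = 4 + B$ ($c{\left(B \right)} = B + 4 = 4 + B$)
$R = 120$ ($R = \left(4 + 6\right) 12 = 10 \cdot 12 = 120$)
$\left(\sqrt{198117 + 233882} - 404836\right) \left(R - 17900\right) = \left(\sqrt{198117 + 233882} - 404836\right) \left(120 - 17900\right) = \left(\sqrt{431999} - 404836\right) \left(-17780\right) = \left(-404836 + \sqrt{431999}\right) \left(-17780\right) = 7197984080 - 17780 \sqrt{431999}$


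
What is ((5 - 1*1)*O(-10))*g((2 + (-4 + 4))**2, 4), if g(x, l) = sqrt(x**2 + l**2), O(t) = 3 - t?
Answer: 208*sqrt(2) ≈ 294.16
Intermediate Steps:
g(x, l) = sqrt(l**2 + x**2)
((5 - 1*1)*O(-10))*g((2 + (-4 + 4))**2, 4) = ((5 - 1*1)*(3 - 1*(-10)))*sqrt(4**2 + ((2 + (-4 + 4))**2)**2) = ((5 - 1)*(3 + 10))*sqrt(16 + ((2 + 0)**2)**2) = (4*13)*sqrt(16 + (2**2)**2) = 52*sqrt(16 + 4**2) = 52*sqrt(16 + 16) = 52*sqrt(32) = 52*(4*sqrt(2)) = 208*sqrt(2)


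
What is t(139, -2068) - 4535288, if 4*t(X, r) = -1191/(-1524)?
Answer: -9215704819/2032 ≈ -4.5353e+6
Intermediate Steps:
t(X, r) = 397/2032 (t(X, r) = (-1191/(-1524))/4 = (-1191*(-1/1524))/4 = (¼)*(397/508) = 397/2032)
t(139, -2068) - 4535288 = 397/2032 - 4535288 = -9215704819/2032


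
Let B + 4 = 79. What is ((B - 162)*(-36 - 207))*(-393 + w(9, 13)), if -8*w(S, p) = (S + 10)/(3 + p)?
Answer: -1063878543/128 ≈ -8.3116e+6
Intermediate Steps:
B = 75 (B = -4 + 79 = 75)
w(S, p) = -(10 + S)/(8*(3 + p)) (w(S, p) = -(S + 10)/(8*(3 + p)) = -(10 + S)/(8*(3 + p)))
((B - 162)*(-36 - 207))*(-393 + w(9, 13)) = ((75 - 162)*(-36 - 207))*(-393 + (-10 - 1*9)/(8*(3 + 13))) = (-87*(-243))*(-393 + (⅛)*(-10 - 9)/16) = 21141*(-393 + (⅛)*(1/16)*(-19)) = 21141*(-393 - 19/128) = 21141*(-50323/128) = -1063878543/128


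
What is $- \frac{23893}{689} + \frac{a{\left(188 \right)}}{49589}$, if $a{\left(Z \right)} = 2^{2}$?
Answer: $- \frac{1184827221}{34166821} \approx -34.678$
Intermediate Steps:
$a{\left(Z \right)} = 4$
$- \frac{23893}{689} + \frac{a{\left(188 \right)}}{49589} = - \frac{23893}{689} + \frac{4}{49589} = - \frac{1184827221}{34166821}$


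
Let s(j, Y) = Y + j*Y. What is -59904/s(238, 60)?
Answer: -4992/1195 ≈ -4.1774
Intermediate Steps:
s(j, Y) = Y + Y*j
-59904/s(238, 60) = -59904*1/(60*(1 + 238)) = -59904/(60*239) = -59904/14340 = -59904*1/14340 = -4992/1195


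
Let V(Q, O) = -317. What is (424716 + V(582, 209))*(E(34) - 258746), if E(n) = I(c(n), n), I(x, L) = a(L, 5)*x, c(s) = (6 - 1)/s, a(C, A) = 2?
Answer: -1866794120123/17 ≈ -1.0981e+11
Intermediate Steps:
c(s) = 5/s
I(x, L) = 2*x
E(n) = 10/n (E(n) = 2*(5/n) = 10/n)
(424716 + V(582, 209))*(E(34) - 258746) = (424716 - 317)*(10/34 - 258746) = 424399*(10*(1/34) - 258746) = 424399*(5/17 - 258746) = 424399*(-4398677/17) = -1866794120123/17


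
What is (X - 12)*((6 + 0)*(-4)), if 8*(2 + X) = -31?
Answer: 429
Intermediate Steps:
X = -47/8 (X = -2 + (⅛)*(-31) = -2 - 31/8 = -47/8 ≈ -5.8750)
(X - 12)*((6 + 0)*(-4)) = (-47/8 - 12)*((6 + 0)*(-4)) = -429*(-4)/4 = -143/8*(-24) = 429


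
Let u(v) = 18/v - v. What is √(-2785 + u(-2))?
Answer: 2*I*√698 ≈ 52.839*I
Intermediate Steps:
u(v) = -v + 18/v
√(-2785 + u(-2)) = √(-2785 + (-1*(-2) + 18/(-2))) = √(-2785 + (2 + 18*(-½))) = √(-2785 + (2 - 9)) = √(-2785 - 7) = √(-2792) = 2*I*√698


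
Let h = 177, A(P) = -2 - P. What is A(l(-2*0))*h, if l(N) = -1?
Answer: -177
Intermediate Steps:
A(l(-2*0))*h = (-2 - 1*(-1))*177 = (-2 + 1)*177 = -1*177 = -177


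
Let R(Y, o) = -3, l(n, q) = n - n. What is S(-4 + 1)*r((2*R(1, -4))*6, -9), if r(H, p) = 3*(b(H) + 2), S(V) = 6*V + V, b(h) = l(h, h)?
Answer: -126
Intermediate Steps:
l(n, q) = 0
b(h) = 0
S(V) = 7*V
r(H, p) = 6 (r(H, p) = 3*(0 + 2) = 3*2 = 6)
S(-4 + 1)*r((2*R(1, -4))*6, -9) = (7*(-4 + 1))*6 = (7*(-3))*6 = -21*6 = -126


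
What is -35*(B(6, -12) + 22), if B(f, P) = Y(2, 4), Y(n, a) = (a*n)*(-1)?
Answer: -490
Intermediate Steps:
Y(n, a) = -a*n
B(f, P) = -8 (B(f, P) = -1*4*2 = -8)
-35*(B(6, -12) + 22) = -35*(-8 + 22) = -35*14 = -490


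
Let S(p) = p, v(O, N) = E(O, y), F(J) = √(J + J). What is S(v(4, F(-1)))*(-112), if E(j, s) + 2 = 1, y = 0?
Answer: 112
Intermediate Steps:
E(j, s) = -1 (E(j, s) = -2 + 1 = -1)
F(J) = √2*√J (F(J) = √(2*J) = √2*√J)
v(O, N) = -1
S(v(4, F(-1)))*(-112) = -1*(-112) = 112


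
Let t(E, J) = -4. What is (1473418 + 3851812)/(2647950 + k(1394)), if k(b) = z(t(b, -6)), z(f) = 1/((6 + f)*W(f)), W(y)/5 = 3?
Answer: 159756900/79438501 ≈ 2.0111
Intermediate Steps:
W(y) = 15 (W(y) = 5*3 = 15)
z(f) = 1/(15*(6 + f)) (z(f) = 1/((6 + f)*15) = (1/15)/(6 + f) = 1/(15*(6 + f)))
k(b) = 1/30 (k(b) = 1/(15*(6 - 4)) = (1/15)/2 = (1/15)*(1/2) = 1/30)
(1473418 + 3851812)/(2647950 + k(1394)) = (1473418 + 3851812)/(2647950 + 1/30) = 5325230/(79438501/30) = 5325230*(30/79438501) = 159756900/79438501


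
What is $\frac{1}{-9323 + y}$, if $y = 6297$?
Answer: $- \frac{1}{3026} \approx -0.00033047$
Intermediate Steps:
$\frac{1}{-9323 + y} = \frac{1}{-9323 + 6297} = \frac{1}{-3026} = - \frac{1}{3026}$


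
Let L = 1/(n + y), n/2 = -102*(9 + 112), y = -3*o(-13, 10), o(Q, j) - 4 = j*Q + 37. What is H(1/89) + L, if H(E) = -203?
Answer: -4956652/24417 ≈ -203.00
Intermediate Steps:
o(Q, j) = 41 + Q*j (o(Q, j) = 4 + (j*Q + 37) = 4 + (Q*j + 37) = 4 + (37 + Q*j) = 41 + Q*j)
y = 267 (y = -3*(41 - 13*10) = -3*(41 - 130) = -3*(-89) = 267)
n = -24684 (n = 2*(-102*(9 + 112)) = 2*(-102*121) = 2*(-12342) = -24684)
L = -1/24417 (L = 1/(-24684 + 267) = 1/(-24417) = -1/24417 ≈ -4.0955e-5)
H(1/89) + L = -203 - 1/24417 = -4956652/24417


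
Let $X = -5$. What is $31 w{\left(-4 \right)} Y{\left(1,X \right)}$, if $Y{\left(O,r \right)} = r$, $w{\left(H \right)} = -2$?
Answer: $310$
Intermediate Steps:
$31 w{\left(-4 \right)} Y{\left(1,X \right)} = 31 \left(-2\right) \left(-5\right) = \left(-62\right) \left(-5\right) = 310$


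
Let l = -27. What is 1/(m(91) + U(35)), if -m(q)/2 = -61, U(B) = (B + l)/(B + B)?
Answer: 35/4274 ≈ 0.0081891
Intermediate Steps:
U(B) = (-27 + B)/(2*B) (U(B) = (B - 27)/(B + B) = (-27 + B)/((2*B)) = (-27 + B)*(1/(2*B)) = (-27 + B)/(2*B))
m(q) = 122 (m(q) = -2*(-61) = 122)
1/(m(91) + U(35)) = 1/(122 + (½)*(-27 + 35)/35) = 1/(122 + (½)*(1/35)*8) = 1/(122 + 4/35) = 1/(4274/35) = 35/4274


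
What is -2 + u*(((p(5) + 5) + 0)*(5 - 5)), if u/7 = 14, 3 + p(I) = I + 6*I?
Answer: -2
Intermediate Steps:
p(I) = -3 + 7*I (p(I) = -3 + (I + 6*I) = -3 + 7*I)
u = 98 (u = 7*14 = 98)
-2 + u*(((p(5) + 5) + 0)*(5 - 5)) = -2 + 98*((((-3 + 7*5) + 5) + 0)*(5 - 5)) = -2 + 98*((((-3 + 35) + 5) + 0)*0) = -2 + 98*(((32 + 5) + 0)*0) = -2 + 98*((37 + 0)*0) = -2 + 98*(37*0) = -2 + 98*0 = -2 + 0 = -2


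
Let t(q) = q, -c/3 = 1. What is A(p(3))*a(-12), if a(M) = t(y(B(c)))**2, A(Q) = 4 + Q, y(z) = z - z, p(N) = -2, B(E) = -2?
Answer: 0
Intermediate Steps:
c = -3 (c = -3*1 = -3)
y(z) = 0
a(M) = 0 (a(M) = 0**2 = 0)
A(p(3))*a(-12) = (4 - 2)*0 = 2*0 = 0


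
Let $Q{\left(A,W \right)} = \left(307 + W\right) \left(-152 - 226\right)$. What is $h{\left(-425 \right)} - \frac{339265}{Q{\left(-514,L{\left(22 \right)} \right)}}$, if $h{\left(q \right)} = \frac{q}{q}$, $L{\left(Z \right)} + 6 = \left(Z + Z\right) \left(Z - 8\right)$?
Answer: $\frac{685891}{346626} \approx 1.9788$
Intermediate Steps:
$L{\left(Z \right)} = -6 + 2 Z \left(-8 + Z\right)$ ($L{\left(Z \right)} = -6 + \left(Z + Z\right) \left(Z - 8\right) = -6 + 2 Z \left(-8 + Z\right)$)
$Q{\left(A,W \right)} = -116046 - 378 W$ ($Q{\left(A,W \right)} = \left(307 + W\right) \left(-378\right) = -116046 - 378 W$)
$h{\left(q \right)} = 1$
$h{\left(-425 \right)} - \frac{339265}{Q{\left(-514,L{\left(22 \right)} \right)}} = 1 - \frac{339265}{-116046 - 378 \left(-6 - 352 + 2 \cdot 22^{2}\right)} = 1 - \frac{339265}{-116046 - 378 \left(-6 - 352 + 2 \cdot 484\right)} = 1 - \frac{339265}{-116046 - 378 \left(-6 - 352 + 968\right)} = 1 - \frac{339265}{-116046 - 230580} = 1 - \frac{339265}{-346626} = 1 - - \frac{339265}{346626} = 1 + \frac{339265}{346626} = \frac{685891}{346626}$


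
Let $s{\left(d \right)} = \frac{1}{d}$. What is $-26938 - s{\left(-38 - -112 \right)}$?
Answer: $- \frac{1993413}{74} \approx -26938.0$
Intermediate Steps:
$-26938 - s{\left(-38 - -112 \right)} = -26938 - \frac{1}{-38 - -112} = -26938 - \frac{1}{-38 + 112} = -26938 - \frac{1}{74} = - \frac{1993413}{74}$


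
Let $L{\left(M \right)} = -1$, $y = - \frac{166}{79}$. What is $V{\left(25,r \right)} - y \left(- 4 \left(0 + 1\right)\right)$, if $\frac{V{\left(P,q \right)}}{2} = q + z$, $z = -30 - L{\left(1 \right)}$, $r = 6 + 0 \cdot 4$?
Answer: $- \frac{4298}{79} \approx -54.405$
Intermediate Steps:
$y = - \frac{166}{79}$ ($y = \left(-166\right) \frac{1}{79} = - \frac{166}{79} \approx -2.1013$)
$r = 6$ ($r = 6 + 0 = 6$)
$z = -29$ ($z = -30 - -1 = -30 + 1 = -29$)
$V{\left(P,q \right)} = -58 + 2 q$ ($V{\left(P,q \right)} = 2 \left(q - 29\right) = 2 \left(-29 + q\right) = -58 + 2 q$)
$V{\left(25,r \right)} - y \left(- 4 \left(0 + 1\right)\right) = \left(-58 + 2 \cdot 6\right) - - \frac{166 \left(- 4 \left(0 + 1\right)\right)}{79} = \left(-58 + 12\right) - - \frac{166 \left(\left(-4\right) 1\right)}{79} = -46 - \left(- \frac{166}{79}\right) \left(-4\right) = -46 - \frac{664}{79} = - \frac{4298}{79}$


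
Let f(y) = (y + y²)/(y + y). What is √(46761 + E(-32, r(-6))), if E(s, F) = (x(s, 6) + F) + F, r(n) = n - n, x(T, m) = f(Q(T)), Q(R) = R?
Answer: √186982/2 ≈ 216.21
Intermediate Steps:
f(y) = (y + y²)/(2*y) (f(y) = (y + y²)/((2*y)) = (y + y²)*(1/(2*y)) = (y + y²)/(2*y))
x(T, m) = ½ + T/2
r(n) = 0
E(s, F) = ½ + s/2 + 2*F (E(s, F) = ((½ + s/2) + F) + F = (½ + F + s/2) + F = ½ + s/2 + 2*F)
√(46761 + E(-32, r(-6))) = √(46761 + (½ + (½)*(-32) + 2*0)) = √(46761 + (½ - 16 + 0)) = √(46761 - 31/2) = √(93491/2) = √186982/2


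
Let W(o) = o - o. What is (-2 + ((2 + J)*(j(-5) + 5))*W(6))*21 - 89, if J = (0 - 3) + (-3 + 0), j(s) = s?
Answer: -131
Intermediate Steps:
W(o) = 0
J = -6 (J = -3 - 3 = -6)
(-2 + ((2 + J)*(j(-5) + 5))*W(6))*21 - 89 = (-2 + ((2 - 6)*(-5 + 5))*0)*21 - 89 = (-2 - 4*0*0)*21 - 89 = (-2 + 0*0)*21 - 89 = (-2 + 0)*21 - 89 = -2*21 - 89 = -42 - 89 = -131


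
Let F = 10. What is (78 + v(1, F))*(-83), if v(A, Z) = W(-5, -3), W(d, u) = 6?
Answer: -6972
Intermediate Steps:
v(A, Z) = 6
(78 + v(1, F))*(-83) = (78 + 6)*(-83) = 84*(-83) = -6972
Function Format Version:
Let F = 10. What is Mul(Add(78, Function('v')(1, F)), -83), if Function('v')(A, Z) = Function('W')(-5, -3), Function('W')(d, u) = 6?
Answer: -6972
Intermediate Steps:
Function('v')(A, Z) = 6
Mul(Add(78, Function('v')(1, F)), -83) = Mul(Add(78, 6), -83) = Mul(84, -83) = -6972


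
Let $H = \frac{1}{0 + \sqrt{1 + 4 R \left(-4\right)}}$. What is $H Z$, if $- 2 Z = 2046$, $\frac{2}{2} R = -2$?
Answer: $- 31 \sqrt{33} \approx -178.08$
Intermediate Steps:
$R = -2$
$H = \frac{\sqrt{33}}{33}$ ($H = \frac{1}{0 + \sqrt{1 + 4 \left(-2\right) \left(-4\right)}} = \frac{1}{0 + \sqrt{1 - -32}} = \frac{1}{0 + \sqrt{1 + 32}} = \frac{1}{0 + \sqrt{33}} = \frac{1}{\sqrt{33}} = \frac{\sqrt{33}}{33} \approx 0.17408$)
$Z = -1023$ ($Z = \left(- \frac{1}{2}\right) 2046 = -1023$)
$H Z = \frac{\sqrt{33}}{33} \left(-1023\right) = - 31 \sqrt{33}$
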